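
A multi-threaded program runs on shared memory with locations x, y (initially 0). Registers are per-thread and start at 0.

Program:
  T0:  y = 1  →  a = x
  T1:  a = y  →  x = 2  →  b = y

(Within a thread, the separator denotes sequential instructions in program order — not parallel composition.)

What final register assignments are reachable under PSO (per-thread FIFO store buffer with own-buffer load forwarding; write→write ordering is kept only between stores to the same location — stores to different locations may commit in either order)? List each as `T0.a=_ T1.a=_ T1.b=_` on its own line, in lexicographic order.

outcome vector order: (T0.a,T1.a,T1.b)
|PSO outcomes| = 6

T0.a=0 T1.a=0 T1.b=0
T0.a=0 T1.a=0 T1.b=1
T0.a=0 T1.a=1 T1.b=1
T0.a=2 T1.a=0 T1.b=0
T0.a=2 T1.a=0 T1.b=1
T0.a=2 T1.a=1 T1.b=1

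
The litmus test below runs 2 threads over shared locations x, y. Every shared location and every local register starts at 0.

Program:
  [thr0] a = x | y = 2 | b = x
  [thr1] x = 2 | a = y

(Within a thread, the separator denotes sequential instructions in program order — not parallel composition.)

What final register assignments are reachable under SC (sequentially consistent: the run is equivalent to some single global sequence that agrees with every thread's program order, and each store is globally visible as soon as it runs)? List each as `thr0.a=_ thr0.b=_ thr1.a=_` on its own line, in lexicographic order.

outcome vector order: (thr0.a,thr0.b,thr1.a)
|SC outcomes| = 5

thr0.a=0 thr0.b=0 thr1.a=2
thr0.a=0 thr0.b=2 thr1.a=0
thr0.a=0 thr0.b=2 thr1.a=2
thr0.a=2 thr0.b=2 thr1.a=0
thr0.a=2 thr0.b=2 thr1.a=2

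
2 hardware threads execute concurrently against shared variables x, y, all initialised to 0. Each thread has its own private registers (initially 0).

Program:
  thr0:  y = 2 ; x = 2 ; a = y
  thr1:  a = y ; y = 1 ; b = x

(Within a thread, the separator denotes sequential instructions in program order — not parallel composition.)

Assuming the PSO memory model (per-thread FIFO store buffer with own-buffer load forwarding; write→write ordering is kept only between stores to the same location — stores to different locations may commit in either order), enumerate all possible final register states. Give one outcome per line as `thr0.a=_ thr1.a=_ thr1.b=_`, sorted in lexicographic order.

thr0.a=1 thr1.a=0 thr1.b=0
thr0.a=1 thr1.a=0 thr1.b=2
thr0.a=1 thr1.a=2 thr1.b=0
thr0.a=1 thr1.a=2 thr1.b=2
thr0.a=2 thr1.a=0 thr1.b=0
thr0.a=2 thr1.a=0 thr1.b=2
thr0.a=2 thr1.a=2 thr1.b=0
thr0.a=2 thr1.a=2 thr1.b=2

outcome vector order: (thr0.a,thr1.a,thr1.b)
|PSO outcomes| = 8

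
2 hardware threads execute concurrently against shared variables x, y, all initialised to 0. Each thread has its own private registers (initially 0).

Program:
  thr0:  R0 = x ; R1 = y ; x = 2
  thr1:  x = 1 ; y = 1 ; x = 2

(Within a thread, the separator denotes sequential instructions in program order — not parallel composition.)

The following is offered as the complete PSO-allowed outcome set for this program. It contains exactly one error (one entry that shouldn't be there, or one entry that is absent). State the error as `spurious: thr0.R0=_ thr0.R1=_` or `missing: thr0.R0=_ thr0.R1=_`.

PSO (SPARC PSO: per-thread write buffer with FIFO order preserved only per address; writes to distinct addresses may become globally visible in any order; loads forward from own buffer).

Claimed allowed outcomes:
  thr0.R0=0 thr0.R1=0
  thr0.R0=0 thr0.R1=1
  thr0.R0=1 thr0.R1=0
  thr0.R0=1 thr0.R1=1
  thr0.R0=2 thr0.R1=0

missing: thr0.R0=2 thr0.R1=1

outcome vector order: (thr0.R0,thr0.R1)
PSO (6): (0,0); (0,1); (1,0); (1,1); (2,0); (2,1)
PSO∖claimed = {(2,1)}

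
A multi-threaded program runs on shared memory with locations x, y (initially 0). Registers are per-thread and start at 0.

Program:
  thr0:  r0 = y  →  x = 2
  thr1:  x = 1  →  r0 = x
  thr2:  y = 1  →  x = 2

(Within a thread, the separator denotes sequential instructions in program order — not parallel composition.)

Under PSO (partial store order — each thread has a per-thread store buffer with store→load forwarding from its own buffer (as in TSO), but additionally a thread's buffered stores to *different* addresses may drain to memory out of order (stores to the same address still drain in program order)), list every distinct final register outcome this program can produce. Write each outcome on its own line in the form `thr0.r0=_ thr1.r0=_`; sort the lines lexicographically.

thr0.r0=0 thr1.r0=1
thr0.r0=0 thr1.r0=2
thr0.r0=1 thr1.r0=1
thr0.r0=1 thr1.r0=2

outcome vector order: (thr0.r0,thr1.r0)
|PSO outcomes| = 4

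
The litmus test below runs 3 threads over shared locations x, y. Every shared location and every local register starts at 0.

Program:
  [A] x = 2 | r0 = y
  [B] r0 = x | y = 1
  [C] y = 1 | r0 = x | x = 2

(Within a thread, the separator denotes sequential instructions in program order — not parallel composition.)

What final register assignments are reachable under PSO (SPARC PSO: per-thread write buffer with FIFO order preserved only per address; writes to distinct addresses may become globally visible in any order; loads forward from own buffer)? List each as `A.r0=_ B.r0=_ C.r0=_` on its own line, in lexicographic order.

A.r0=0 B.r0=0 C.r0=0
A.r0=0 B.r0=0 C.r0=2
A.r0=0 B.r0=2 C.r0=0
A.r0=0 B.r0=2 C.r0=2
A.r0=1 B.r0=0 C.r0=0
A.r0=1 B.r0=0 C.r0=2
A.r0=1 B.r0=2 C.r0=0
A.r0=1 B.r0=2 C.r0=2

outcome vector order: (A.r0,B.r0,C.r0)
|PSO outcomes| = 8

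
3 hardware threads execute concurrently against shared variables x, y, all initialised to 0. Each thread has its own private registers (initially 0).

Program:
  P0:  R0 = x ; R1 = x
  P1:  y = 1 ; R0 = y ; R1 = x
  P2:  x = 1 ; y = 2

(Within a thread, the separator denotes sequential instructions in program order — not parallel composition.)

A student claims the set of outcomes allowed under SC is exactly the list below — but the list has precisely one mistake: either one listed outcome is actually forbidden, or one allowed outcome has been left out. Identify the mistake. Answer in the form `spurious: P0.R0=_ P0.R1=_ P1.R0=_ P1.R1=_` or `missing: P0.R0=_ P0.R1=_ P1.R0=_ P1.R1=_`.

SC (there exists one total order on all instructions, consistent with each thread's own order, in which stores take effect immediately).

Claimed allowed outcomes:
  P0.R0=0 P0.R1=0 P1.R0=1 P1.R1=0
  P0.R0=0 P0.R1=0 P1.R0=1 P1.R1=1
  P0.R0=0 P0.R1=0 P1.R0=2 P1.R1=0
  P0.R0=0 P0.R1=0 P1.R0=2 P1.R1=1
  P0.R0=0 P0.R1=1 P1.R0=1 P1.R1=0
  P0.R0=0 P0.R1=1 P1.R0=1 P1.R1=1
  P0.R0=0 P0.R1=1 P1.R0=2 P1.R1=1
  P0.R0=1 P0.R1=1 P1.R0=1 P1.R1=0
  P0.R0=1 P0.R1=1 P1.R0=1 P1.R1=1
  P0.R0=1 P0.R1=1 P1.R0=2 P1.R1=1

spurious: P0.R0=0 P0.R1=0 P1.R0=2 P1.R1=0

outcome vector order: (P0.R0,P0.R1,P1.R0,P1.R1)
under SC → 0/0/1/0 0/0/1/1 0/0/2/1 0/1/1/0 0/1/1/1 0/1/2/1 1/1/1/0 1/1/1/1 1/1/2/1
claimed∖SC = {0/0/2/0}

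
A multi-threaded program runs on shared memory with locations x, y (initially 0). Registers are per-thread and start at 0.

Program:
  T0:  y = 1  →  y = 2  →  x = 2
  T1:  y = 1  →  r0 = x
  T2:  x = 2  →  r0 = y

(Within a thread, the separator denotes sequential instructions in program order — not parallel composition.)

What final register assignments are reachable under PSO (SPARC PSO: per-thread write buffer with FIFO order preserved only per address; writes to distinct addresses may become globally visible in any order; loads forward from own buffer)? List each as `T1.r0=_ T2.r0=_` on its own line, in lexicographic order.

outcome vector order: (T1.r0,T2.r0)
|PSO outcomes| = 6

T1.r0=0 T2.r0=0
T1.r0=0 T2.r0=1
T1.r0=0 T2.r0=2
T1.r0=2 T2.r0=0
T1.r0=2 T2.r0=1
T1.r0=2 T2.r0=2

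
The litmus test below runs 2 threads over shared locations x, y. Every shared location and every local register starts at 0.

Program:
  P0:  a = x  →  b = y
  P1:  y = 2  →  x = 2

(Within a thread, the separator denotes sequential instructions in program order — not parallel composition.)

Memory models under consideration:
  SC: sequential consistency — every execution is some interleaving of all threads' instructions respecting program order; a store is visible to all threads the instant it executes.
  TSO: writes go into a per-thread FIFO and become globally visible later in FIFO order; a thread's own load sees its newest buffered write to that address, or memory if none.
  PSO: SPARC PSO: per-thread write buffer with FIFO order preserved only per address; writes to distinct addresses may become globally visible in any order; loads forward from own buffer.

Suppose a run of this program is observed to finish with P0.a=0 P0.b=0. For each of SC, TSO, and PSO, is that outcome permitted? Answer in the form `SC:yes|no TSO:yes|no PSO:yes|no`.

outcome vector order: (P0.a,P0.b)
SC (3): 0/0; 0/2; 2/2
TSO (3): 0/0; 0/2; 2/2
PSO (4): 0/0; 0/2; 2/0; 2/2
target 0/0 ∈ {SC,TSO,PSO}

SC:yes TSO:yes PSO:yes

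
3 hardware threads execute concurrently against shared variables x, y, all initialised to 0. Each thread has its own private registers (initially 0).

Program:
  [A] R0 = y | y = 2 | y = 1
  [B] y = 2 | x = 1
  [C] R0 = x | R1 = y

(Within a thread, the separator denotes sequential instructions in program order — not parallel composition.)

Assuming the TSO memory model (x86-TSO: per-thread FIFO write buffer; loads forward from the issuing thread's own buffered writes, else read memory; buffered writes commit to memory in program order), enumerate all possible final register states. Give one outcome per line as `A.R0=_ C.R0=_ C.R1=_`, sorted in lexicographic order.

A.R0=0 C.R0=0 C.R1=0
A.R0=0 C.R0=0 C.R1=1
A.R0=0 C.R0=0 C.R1=2
A.R0=0 C.R0=1 C.R1=1
A.R0=0 C.R0=1 C.R1=2
A.R0=2 C.R0=0 C.R1=0
A.R0=2 C.R0=0 C.R1=1
A.R0=2 C.R0=0 C.R1=2
A.R0=2 C.R0=1 C.R1=1
A.R0=2 C.R0=1 C.R1=2

outcome vector order: (A.R0,C.R0,C.R1)
|TSO outcomes| = 10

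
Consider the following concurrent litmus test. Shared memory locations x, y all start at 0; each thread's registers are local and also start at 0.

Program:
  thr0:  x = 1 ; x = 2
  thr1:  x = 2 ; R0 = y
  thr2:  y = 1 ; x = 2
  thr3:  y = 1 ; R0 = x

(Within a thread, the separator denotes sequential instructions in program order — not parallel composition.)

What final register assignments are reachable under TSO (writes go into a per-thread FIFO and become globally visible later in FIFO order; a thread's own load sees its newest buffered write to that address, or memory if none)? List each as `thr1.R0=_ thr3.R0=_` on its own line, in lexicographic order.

outcome vector order: (thr1.R0,thr3.R0)
|TSO outcomes| = 6

thr1.R0=0 thr3.R0=0
thr1.R0=0 thr3.R0=1
thr1.R0=0 thr3.R0=2
thr1.R0=1 thr3.R0=0
thr1.R0=1 thr3.R0=1
thr1.R0=1 thr3.R0=2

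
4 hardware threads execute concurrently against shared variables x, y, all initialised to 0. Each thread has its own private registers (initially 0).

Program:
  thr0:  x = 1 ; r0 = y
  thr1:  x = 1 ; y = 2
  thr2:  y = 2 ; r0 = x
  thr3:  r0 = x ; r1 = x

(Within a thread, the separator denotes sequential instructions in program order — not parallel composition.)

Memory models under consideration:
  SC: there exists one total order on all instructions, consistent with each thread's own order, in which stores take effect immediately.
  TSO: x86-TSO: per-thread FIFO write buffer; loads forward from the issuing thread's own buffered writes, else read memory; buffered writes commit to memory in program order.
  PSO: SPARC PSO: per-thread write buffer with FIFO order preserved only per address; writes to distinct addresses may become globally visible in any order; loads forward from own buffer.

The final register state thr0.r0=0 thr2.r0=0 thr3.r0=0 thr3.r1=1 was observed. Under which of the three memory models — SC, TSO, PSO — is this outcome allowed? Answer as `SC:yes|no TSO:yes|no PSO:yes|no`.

outcome vector order: (thr0.r0,thr2.r0,thr3.r0,thr3.r1)
SC (9): 0100; 0101; 0111; 2000; 2001; 2011; 2100; 2101; 2111
TSO (12): 0000; 0001; 0011; 0100; 0101; 0111; 2000; 2001; 2011; 2100; 2101; 2111
PSO (12): 0000; 0001; 0011; 0100; 0101; 0111; 2000; 2001; 2011; 2100; 2101; 2111
target 0001 ∈ {TSO,PSO}

SC:no TSO:yes PSO:yes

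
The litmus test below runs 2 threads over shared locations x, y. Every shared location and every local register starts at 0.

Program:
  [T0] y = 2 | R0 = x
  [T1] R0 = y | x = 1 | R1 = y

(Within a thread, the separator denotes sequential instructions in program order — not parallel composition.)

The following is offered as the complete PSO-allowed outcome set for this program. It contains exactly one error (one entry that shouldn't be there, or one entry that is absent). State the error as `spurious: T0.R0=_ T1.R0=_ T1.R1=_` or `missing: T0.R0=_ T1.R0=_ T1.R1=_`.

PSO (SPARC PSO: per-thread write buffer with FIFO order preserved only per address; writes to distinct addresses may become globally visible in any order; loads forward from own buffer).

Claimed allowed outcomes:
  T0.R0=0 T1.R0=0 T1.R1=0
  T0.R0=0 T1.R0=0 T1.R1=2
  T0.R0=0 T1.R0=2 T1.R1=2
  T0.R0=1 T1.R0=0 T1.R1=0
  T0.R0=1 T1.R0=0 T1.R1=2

outcome vector order: (T0.R0,T1.R0,T1.R1)
PSO: 6 outcomes — {000, 002, 022, 100, 102, 122}
PSO∖claimed = {122}

missing: T0.R0=1 T1.R0=2 T1.R1=2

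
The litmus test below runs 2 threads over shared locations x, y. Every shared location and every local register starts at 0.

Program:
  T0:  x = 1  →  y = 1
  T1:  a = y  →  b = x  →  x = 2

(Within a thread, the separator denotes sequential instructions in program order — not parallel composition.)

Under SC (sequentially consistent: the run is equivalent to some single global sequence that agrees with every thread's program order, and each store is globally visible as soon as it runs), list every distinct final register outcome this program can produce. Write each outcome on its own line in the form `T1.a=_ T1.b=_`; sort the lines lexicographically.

T1.a=0 T1.b=0
T1.a=0 T1.b=1
T1.a=1 T1.b=1

outcome vector order: (T1.a,T1.b)
|SC outcomes| = 3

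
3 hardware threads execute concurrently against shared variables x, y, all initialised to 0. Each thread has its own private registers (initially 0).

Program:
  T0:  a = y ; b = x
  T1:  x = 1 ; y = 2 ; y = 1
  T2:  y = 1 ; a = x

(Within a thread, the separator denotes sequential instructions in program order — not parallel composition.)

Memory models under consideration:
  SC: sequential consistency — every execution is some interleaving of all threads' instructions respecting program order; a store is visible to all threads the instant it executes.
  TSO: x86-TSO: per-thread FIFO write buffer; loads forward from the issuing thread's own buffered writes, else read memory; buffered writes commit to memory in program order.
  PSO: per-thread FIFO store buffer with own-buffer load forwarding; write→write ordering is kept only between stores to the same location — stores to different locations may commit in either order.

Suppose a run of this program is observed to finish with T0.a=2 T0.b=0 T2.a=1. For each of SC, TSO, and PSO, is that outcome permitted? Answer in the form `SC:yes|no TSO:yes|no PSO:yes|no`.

SC:no TSO:no PSO:yes

outcome vector order: (T0.a,T0.b,T2.a)
[SC] allowed = {000; 001; 010; 011; 100; 101; 110; 111; 210; 211}
[TSO] allowed = {000; 001; 010; 011; 100; 101; 110; 111; 210; 211}
[PSO] allowed = {000; 001; 010; 011; 100; 101; 110; 111; 200; 201; 210; 211}
target 201 ∈ {PSO}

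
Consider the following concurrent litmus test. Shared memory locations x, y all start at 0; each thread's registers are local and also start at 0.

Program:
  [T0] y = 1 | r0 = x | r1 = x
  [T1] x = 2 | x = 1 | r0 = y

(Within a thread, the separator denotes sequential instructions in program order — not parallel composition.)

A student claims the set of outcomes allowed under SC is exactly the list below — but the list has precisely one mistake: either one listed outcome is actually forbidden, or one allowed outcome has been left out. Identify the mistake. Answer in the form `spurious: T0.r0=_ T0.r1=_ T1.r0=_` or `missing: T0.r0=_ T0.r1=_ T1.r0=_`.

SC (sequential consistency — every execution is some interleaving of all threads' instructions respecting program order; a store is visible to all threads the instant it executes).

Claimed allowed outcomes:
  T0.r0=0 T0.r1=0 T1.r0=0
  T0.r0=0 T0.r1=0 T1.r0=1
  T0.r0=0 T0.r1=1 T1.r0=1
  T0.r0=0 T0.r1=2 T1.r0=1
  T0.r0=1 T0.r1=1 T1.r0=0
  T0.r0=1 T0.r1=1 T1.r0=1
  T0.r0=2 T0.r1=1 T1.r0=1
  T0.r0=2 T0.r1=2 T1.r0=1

spurious: T0.r0=0 T0.r1=0 T1.r0=0

outcome vector order: (T0.r0,T0.r1,T1.r0)
[SC] allowed = {<0 0 1>; <0 1 1>; <0 2 1>; <1 1 0>; <1 1 1>; <2 1 1>; <2 2 1>}
claimed∖SC = {<0 0 0>}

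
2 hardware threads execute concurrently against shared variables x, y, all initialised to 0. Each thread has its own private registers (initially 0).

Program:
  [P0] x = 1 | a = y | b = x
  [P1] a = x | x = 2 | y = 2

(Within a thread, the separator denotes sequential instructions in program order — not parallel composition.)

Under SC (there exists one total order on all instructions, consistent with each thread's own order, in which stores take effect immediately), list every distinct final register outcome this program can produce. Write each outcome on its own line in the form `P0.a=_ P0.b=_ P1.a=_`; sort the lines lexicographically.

outcome vector order: (P0.a,P0.b,P1.a)
|SC outcomes| = 7

P0.a=0 P0.b=1 P1.a=0
P0.a=0 P0.b=1 P1.a=1
P0.a=0 P0.b=2 P1.a=0
P0.a=0 P0.b=2 P1.a=1
P0.a=2 P0.b=1 P1.a=0
P0.a=2 P0.b=2 P1.a=0
P0.a=2 P0.b=2 P1.a=1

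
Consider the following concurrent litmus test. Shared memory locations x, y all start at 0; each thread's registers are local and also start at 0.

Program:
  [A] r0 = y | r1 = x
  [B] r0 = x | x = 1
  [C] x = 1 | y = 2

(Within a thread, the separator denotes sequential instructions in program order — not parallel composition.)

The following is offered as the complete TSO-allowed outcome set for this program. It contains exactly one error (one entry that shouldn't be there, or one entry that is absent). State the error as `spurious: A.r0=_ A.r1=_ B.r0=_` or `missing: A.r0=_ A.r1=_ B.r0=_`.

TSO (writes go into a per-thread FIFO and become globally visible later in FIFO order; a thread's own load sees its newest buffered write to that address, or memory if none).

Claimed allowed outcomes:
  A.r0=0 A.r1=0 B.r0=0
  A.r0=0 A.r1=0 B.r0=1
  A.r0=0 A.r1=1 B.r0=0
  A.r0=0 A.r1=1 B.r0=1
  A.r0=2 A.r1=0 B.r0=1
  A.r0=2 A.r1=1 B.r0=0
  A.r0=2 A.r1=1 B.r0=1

spurious: A.r0=2 A.r1=0 B.r0=1

outcome vector order: (A.r0,A.r1,B.r0)
[TSO] allowed = {000, 001, 010, 011, 210, 211}
claimed∖TSO = {201}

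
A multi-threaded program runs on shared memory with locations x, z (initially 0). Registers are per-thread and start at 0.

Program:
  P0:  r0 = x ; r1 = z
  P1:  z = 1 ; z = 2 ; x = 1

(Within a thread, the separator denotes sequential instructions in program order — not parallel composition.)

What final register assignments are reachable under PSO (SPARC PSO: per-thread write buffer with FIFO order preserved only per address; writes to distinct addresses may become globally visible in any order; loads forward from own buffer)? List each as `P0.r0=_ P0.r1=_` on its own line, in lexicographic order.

P0.r0=0 P0.r1=0
P0.r0=0 P0.r1=1
P0.r0=0 P0.r1=2
P0.r0=1 P0.r1=0
P0.r0=1 P0.r1=1
P0.r0=1 P0.r1=2

outcome vector order: (P0.r0,P0.r1)
|PSO outcomes| = 6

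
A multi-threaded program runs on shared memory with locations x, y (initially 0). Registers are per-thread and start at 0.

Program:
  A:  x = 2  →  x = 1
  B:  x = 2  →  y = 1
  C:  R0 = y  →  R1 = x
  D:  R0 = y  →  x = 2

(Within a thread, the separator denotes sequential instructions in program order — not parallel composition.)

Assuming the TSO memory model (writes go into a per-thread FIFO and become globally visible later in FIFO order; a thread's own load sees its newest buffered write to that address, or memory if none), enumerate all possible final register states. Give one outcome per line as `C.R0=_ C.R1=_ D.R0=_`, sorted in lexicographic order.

outcome vector order: (C.R0,C.R1,D.R0)
|TSO outcomes| = 10

C.R0=0 C.R1=0 D.R0=0
C.R0=0 C.R1=0 D.R0=1
C.R0=0 C.R1=1 D.R0=0
C.R0=0 C.R1=1 D.R0=1
C.R0=0 C.R1=2 D.R0=0
C.R0=0 C.R1=2 D.R0=1
C.R0=1 C.R1=1 D.R0=0
C.R0=1 C.R1=1 D.R0=1
C.R0=1 C.R1=2 D.R0=0
C.R0=1 C.R1=2 D.R0=1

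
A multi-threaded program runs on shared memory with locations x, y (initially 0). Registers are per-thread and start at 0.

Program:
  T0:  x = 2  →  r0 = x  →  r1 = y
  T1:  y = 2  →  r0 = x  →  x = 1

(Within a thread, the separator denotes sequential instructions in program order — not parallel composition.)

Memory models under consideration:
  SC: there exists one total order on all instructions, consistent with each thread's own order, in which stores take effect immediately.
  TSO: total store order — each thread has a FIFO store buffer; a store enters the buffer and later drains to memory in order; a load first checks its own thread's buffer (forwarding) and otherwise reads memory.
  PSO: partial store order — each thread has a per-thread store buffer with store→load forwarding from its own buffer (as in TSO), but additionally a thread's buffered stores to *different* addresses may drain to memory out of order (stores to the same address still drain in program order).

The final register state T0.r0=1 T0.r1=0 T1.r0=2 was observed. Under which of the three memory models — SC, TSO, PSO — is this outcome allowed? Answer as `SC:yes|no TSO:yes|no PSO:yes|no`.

SC:no TSO:no PSO:yes

outcome vector order: (T0.r0,T0.r1,T1.r0)
SC: 5 outcomes — {1/2/0; 1/2/2; 2/0/2; 2/2/0; 2/2/2}
TSO: 6 outcomes — {1/2/0; 1/2/2; 2/0/0; 2/0/2; 2/2/0; 2/2/2}
PSO: 8 outcomes — {1/0/0; 1/0/2; 1/2/0; 1/2/2; 2/0/0; 2/0/2; 2/2/0; 2/2/2}
target 1/0/2 ∈ {PSO}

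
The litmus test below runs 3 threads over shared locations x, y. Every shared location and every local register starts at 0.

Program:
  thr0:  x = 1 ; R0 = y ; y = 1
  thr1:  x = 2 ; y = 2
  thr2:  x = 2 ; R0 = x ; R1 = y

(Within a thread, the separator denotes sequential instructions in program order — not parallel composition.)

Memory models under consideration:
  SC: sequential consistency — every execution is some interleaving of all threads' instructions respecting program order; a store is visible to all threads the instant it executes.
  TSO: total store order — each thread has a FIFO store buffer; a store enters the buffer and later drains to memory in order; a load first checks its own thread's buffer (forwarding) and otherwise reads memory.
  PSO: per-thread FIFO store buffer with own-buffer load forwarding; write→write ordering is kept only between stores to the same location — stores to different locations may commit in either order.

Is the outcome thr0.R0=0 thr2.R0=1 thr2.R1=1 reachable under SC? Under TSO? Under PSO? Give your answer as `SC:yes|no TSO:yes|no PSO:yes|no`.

outcome vector order: (thr0.R0,thr2.R0,thr2.R1)
under SC → <0 1 0>, <0 1 1>, <0 1 2>, <0 2 0>, <0 2 1>, <0 2 2>, <2 1 0>, <2 1 1>, <2 1 2>, <2 2 0>, <2 2 1>, <2 2 2>
under TSO → <0 1 0>, <0 1 1>, <0 1 2>, <0 2 0>, <0 2 1>, <0 2 2>, <2 1 0>, <2 1 1>, <2 1 2>, <2 2 0>, <2 2 1>, <2 2 2>
under PSO → <0 1 0>, <0 1 1>, <0 1 2>, <0 2 0>, <0 2 1>, <0 2 2>, <2 1 0>, <2 1 1>, <2 1 2>, <2 2 0>, <2 2 1>, <2 2 2>
target <0 1 1> ∈ {SC,TSO,PSO}

SC:yes TSO:yes PSO:yes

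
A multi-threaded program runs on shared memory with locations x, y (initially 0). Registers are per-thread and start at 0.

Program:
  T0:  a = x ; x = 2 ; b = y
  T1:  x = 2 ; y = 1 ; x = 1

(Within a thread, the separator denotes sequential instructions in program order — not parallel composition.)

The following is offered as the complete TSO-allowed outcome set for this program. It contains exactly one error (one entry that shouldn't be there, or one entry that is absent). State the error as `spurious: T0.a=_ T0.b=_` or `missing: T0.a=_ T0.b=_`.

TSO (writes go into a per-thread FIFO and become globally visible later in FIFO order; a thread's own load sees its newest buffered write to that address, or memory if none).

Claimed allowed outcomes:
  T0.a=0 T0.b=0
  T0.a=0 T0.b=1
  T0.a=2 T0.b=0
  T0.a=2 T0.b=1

missing: T0.a=1 T0.b=1

outcome vector order: (T0.a,T0.b)
TSO: 5 outcomes — {0/0 0/1 1/1 2/0 2/1}
TSO∖claimed = {1/1}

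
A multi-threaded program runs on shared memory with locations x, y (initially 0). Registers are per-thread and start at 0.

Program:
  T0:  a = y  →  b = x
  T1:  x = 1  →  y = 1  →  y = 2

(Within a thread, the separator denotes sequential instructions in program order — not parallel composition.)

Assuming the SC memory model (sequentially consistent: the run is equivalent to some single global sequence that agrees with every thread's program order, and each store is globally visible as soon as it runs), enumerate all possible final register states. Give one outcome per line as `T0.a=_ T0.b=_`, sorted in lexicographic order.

T0.a=0 T0.b=0
T0.a=0 T0.b=1
T0.a=1 T0.b=1
T0.a=2 T0.b=1

outcome vector order: (T0.a,T0.b)
|SC outcomes| = 4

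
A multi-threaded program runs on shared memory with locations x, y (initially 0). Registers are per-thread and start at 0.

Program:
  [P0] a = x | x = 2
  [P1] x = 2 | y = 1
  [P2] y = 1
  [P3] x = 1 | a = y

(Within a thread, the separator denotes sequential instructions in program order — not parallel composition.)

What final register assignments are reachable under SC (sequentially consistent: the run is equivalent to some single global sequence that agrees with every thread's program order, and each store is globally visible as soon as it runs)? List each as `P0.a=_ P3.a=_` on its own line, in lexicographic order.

outcome vector order: (P0.a,P3.a)
|SC outcomes| = 6

P0.a=0 P3.a=0
P0.a=0 P3.a=1
P0.a=1 P3.a=0
P0.a=1 P3.a=1
P0.a=2 P3.a=0
P0.a=2 P3.a=1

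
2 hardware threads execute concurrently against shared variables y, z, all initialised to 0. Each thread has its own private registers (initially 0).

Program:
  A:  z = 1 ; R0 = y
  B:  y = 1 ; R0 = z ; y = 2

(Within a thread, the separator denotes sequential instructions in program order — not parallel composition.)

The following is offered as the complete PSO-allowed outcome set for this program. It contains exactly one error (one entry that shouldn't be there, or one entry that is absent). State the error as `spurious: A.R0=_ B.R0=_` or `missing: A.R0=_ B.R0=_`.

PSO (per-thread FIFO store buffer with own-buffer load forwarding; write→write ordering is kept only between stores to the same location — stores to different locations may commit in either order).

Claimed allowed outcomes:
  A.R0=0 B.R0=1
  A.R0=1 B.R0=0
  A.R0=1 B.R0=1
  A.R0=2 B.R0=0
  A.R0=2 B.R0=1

missing: A.R0=0 B.R0=0

outcome vector order: (A.R0,B.R0)
[PSO] allowed = {00, 01, 10, 11, 20, 21}
PSO∖claimed = {00}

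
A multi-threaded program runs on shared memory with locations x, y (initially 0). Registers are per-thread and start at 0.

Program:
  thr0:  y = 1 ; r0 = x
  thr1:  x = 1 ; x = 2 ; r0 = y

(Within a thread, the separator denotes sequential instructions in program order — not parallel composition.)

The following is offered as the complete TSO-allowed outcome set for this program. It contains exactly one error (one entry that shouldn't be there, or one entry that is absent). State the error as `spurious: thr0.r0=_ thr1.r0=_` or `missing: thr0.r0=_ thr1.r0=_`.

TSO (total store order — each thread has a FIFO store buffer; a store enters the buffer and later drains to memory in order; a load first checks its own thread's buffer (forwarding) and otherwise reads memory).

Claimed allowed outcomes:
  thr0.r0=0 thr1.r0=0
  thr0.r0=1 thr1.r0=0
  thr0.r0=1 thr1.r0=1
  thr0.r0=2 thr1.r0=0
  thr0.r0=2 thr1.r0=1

outcome vector order: (thr0.r0,thr1.r0)
under TSO → 0/0, 0/1, 1/0, 1/1, 2/0, 2/1
TSO∖claimed = {0/1}

missing: thr0.r0=0 thr1.r0=1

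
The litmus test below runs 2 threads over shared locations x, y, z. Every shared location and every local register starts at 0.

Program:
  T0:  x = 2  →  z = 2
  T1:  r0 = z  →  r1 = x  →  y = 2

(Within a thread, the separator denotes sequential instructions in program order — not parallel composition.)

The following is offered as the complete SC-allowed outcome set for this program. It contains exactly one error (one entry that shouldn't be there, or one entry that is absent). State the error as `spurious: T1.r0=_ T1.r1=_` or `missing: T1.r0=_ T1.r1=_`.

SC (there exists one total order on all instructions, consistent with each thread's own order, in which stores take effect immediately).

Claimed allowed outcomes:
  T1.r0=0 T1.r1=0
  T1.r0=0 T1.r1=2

outcome vector order: (T1.r0,T1.r1)
under SC → 0/0 0/2 2/2
SC∖claimed = {2/2}

missing: T1.r0=2 T1.r1=2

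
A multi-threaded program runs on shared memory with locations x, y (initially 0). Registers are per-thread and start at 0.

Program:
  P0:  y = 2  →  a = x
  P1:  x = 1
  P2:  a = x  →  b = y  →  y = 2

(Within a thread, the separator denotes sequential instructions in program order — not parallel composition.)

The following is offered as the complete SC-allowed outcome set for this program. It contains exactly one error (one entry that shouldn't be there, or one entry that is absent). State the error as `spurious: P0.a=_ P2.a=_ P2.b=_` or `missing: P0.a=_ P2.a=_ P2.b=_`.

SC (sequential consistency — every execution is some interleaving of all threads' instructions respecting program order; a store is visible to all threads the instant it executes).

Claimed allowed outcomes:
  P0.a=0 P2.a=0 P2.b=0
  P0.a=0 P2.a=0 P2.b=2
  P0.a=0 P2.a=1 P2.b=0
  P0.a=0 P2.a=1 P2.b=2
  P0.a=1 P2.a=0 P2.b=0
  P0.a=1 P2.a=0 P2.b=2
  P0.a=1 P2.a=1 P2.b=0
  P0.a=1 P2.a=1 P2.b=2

outcome vector order: (P0.a,P2.a,P2.b)
SC: 7 outcomes — {(0,0,0); (0,0,2); (0,1,2); (1,0,0); (1,0,2); (1,1,0); (1,1,2)}
claimed∖SC = {(0,1,0)}

spurious: P0.a=0 P2.a=1 P2.b=0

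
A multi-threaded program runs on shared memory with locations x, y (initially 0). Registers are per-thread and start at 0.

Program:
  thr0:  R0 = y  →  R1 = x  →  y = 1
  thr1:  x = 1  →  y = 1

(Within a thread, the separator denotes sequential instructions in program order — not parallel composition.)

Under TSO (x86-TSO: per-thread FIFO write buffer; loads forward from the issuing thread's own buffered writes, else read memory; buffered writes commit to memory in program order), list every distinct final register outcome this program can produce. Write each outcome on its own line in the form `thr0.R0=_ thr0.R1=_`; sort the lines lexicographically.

outcome vector order: (thr0.R0,thr0.R1)
|TSO outcomes| = 3

thr0.R0=0 thr0.R1=0
thr0.R0=0 thr0.R1=1
thr0.R0=1 thr0.R1=1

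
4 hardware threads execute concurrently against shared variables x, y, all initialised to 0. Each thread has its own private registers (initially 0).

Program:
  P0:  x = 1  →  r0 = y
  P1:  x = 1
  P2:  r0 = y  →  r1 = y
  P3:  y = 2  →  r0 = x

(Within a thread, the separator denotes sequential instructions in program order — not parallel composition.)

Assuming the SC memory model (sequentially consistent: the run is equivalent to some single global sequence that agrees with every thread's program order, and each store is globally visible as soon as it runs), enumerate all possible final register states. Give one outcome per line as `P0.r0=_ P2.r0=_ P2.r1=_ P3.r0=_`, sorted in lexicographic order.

outcome vector order: (P0.r0,P2.r0,P2.r1,P3.r0)
|SC outcomes| = 9

P0.r0=0 P2.r0=0 P2.r1=0 P3.r0=1
P0.r0=0 P2.r0=0 P2.r1=2 P3.r0=1
P0.r0=0 P2.r0=2 P2.r1=2 P3.r0=1
P0.r0=2 P2.r0=0 P2.r1=0 P3.r0=0
P0.r0=2 P2.r0=0 P2.r1=0 P3.r0=1
P0.r0=2 P2.r0=0 P2.r1=2 P3.r0=0
P0.r0=2 P2.r0=0 P2.r1=2 P3.r0=1
P0.r0=2 P2.r0=2 P2.r1=2 P3.r0=0
P0.r0=2 P2.r0=2 P2.r1=2 P3.r0=1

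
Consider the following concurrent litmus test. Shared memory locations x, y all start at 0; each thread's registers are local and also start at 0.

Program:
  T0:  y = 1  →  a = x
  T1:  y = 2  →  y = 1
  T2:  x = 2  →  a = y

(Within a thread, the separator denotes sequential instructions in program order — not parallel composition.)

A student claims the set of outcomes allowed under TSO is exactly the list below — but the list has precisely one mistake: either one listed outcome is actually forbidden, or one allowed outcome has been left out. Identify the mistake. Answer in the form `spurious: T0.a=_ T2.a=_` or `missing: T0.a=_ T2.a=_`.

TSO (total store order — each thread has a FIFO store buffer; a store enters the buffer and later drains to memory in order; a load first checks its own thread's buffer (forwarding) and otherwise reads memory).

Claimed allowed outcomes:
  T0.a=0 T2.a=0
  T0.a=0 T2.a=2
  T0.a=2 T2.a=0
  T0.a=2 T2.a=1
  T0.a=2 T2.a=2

outcome vector order: (T0.a,T2.a)
TSO: 6 outcomes — {00, 01, 02, 20, 21, 22}
TSO∖claimed = {01}

missing: T0.a=0 T2.a=1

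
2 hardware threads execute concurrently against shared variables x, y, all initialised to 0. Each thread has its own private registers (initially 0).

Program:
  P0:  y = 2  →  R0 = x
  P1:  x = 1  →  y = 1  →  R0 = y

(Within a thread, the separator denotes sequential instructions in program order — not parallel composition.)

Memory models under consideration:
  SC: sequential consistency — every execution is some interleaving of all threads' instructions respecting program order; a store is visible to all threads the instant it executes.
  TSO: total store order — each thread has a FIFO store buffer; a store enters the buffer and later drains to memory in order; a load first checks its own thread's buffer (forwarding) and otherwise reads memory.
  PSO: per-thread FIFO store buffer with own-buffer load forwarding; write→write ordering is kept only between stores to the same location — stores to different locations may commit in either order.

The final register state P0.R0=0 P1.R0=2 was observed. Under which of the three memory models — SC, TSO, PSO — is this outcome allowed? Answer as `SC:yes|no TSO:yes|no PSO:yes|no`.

outcome vector order: (P0.R0,P1.R0)
[SC] allowed = {<0 1>, <1 1>, <1 2>}
[TSO] allowed = {<0 1>, <0 2>, <1 1>, <1 2>}
[PSO] allowed = {<0 1>, <0 2>, <1 1>, <1 2>}
target <0 2> ∈ {TSO,PSO}

SC:no TSO:yes PSO:yes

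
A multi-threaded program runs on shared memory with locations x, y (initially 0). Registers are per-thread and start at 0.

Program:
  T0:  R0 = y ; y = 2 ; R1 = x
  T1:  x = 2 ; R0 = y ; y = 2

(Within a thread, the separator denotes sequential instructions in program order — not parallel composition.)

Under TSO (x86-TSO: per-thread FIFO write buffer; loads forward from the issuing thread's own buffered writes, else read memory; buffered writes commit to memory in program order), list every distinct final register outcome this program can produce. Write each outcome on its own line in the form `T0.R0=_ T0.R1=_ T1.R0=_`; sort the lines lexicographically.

outcome vector order: (T0.R0,T0.R1,T1.R0)
|TSO outcomes| = 5

T0.R0=0 T0.R1=0 T1.R0=0
T0.R0=0 T0.R1=0 T1.R0=2
T0.R0=0 T0.R1=2 T1.R0=0
T0.R0=0 T0.R1=2 T1.R0=2
T0.R0=2 T0.R1=2 T1.R0=0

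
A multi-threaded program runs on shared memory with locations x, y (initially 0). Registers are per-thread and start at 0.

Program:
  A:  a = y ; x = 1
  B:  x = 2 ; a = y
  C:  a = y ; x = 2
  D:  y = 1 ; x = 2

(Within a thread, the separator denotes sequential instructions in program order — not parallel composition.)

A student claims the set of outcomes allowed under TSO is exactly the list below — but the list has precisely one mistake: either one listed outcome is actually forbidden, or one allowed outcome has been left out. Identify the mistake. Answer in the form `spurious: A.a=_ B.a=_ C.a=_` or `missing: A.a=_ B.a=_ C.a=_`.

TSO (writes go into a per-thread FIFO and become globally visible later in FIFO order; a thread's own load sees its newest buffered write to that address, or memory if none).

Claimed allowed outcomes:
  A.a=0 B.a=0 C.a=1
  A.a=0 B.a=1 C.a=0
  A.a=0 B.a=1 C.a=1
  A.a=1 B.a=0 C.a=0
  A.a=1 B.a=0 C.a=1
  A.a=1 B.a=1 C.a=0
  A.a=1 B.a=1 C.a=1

outcome vector order: (A.a,B.a,C.a)
TSO: 8 outcomes — {(0,0,0), (0,0,1), (0,1,0), (0,1,1), (1,0,0), (1,0,1), (1,1,0), (1,1,1)}
TSO∖claimed = {(0,0,0)}

missing: A.a=0 B.a=0 C.a=0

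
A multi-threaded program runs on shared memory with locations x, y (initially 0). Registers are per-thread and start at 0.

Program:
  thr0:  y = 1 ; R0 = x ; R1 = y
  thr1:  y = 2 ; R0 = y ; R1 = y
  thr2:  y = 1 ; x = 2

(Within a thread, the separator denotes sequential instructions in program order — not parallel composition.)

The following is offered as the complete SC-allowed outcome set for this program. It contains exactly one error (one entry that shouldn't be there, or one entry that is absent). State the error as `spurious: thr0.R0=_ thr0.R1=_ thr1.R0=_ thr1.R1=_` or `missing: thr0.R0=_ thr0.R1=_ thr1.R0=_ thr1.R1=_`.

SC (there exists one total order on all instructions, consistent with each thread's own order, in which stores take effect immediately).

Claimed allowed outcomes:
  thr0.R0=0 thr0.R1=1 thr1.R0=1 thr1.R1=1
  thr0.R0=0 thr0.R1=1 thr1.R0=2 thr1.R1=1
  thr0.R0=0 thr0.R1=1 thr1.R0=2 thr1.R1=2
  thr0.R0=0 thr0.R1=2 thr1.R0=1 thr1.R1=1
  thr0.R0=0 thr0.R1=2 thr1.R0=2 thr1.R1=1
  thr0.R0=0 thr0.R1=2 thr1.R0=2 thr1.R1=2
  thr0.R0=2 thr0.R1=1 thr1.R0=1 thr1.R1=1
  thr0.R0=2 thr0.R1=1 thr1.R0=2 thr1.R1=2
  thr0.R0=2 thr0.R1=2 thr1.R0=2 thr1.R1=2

outcome vector order: (thr0.R0,thr0.R1,thr1.R0,thr1.R1)
SC (10): <0 1 1 1>, <0 1 2 1>, <0 1 2 2>, <0 2 1 1>, <0 2 2 1>, <0 2 2 2>, <2 1 1 1>, <2 1 2 1>, <2 1 2 2>, <2 2 2 2>
SC∖claimed = {<2 1 2 1>}

missing: thr0.R0=2 thr0.R1=1 thr1.R0=2 thr1.R1=1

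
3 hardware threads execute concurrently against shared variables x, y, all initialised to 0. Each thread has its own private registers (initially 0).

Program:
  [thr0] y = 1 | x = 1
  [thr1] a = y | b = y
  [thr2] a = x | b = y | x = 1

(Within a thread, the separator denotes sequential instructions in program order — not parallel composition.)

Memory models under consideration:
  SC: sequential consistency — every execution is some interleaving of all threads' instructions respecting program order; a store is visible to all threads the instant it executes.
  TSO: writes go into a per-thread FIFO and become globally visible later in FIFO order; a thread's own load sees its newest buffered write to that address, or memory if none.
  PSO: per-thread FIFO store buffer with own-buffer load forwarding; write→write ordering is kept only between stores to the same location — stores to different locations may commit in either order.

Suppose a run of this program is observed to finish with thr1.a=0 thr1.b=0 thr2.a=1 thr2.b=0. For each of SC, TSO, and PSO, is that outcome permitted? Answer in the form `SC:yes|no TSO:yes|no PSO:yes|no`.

outcome vector order: (thr1.a,thr1.b,thr2.a,thr2.b)
[SC] allowed = {(0,0,0,0); (0,0,0,1); (0,0,1,1); (0,1,0,0); (0,1,0,1); (0,1,1,1); (1,1,0,0); (1,1,0,1); (1,1,1,1)}
[TSO] allowed = {(0,0,0,0); (0,0,0,1); (0,0,1,1); (0,1,0,0); (0,1,0,1); (0,1,1,1); (1,1,0,0); (1,1,0,1); (1,1,1,1)}
[PSO] allowed = {(0,0,0,0); (0,0,0,1); (0,0,1,0); (0,0,1,1); (0,1,0,0); (0,1,0,1); (0,1,1,0); (0,1,1,1); (1,1,0,0); (1,1,0,1); (1,1,1,0); (1,1,1,1)}
target (0,0,1,0) ∈ {PSO}

SC:no TSO:no PSO:yes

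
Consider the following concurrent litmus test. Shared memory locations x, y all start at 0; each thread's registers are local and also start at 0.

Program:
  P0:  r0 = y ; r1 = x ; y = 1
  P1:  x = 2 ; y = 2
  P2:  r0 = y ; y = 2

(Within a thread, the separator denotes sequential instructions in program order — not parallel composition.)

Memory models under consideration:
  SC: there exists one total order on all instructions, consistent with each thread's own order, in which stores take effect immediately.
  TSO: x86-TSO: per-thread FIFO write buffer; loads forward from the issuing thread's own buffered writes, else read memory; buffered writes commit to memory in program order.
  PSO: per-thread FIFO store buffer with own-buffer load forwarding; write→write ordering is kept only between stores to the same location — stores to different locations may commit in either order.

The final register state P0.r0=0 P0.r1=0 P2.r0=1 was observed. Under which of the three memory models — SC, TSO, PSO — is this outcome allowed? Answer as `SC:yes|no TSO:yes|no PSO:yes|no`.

SC:yes TSO:yes PSO:yes

outcome vector order: (P0.r0,P0.r1,P2.r0)
under SC → 000, 001, 002, 020, 021, 022, 200, 220, 221, 222
under TSO → 000, 001, 002, 020, 021, 022, 200, 220, 221, 222
under PSO → 000, 001, 002, 020, 021, 022, 200, 201, 202, 220, 221, 222
target 001 ∈ {SC,TSO,PSO}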